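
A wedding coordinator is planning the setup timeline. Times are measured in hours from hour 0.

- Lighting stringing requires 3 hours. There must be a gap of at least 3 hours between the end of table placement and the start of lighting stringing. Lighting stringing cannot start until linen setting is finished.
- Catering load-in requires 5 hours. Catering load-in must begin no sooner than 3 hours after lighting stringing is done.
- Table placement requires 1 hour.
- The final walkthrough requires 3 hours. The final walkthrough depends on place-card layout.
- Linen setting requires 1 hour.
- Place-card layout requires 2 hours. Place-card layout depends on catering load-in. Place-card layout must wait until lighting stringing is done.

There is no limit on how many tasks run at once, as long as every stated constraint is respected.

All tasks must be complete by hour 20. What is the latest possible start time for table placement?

To finish by hour 20, the final walkthrough (duration 3) must start no later than hour 17.
Place-card layout feeds into the final walkthrough (must start by hour 17); so place-card layout must finish by hour 17 and therefore start by hour 15.
Catering load-in feeds into place-card layout (must start by hour 15); so catering load-in must finish by hour 15 and therefore start by hour 10.
Lighting stringing feeds catering load-in (must start by hour 10, minus 3-hour gap → hour 7); place-card layout (must start by hour 15). Taking the minimum, lighting stringing must finish by hour 7 and start by 7 − 3 = hour 4.
Table placement has to be done before lighting stringing (must start by hour 4, minus 3-hour gap → hour 1). That means finishing by hour 1, i.e. starting by 1 − 1 = hour 0.

0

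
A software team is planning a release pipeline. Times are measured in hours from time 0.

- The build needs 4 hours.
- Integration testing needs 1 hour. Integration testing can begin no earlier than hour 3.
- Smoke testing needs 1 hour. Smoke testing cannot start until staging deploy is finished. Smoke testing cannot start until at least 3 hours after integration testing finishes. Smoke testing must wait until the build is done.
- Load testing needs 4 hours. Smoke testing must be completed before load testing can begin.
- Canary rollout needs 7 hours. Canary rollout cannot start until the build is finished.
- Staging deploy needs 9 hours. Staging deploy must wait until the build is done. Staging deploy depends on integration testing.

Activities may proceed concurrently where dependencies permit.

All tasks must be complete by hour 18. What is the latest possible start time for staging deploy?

4

Nothing follows load testing; the deadline of hour 18 is its only limit. It must start by 18 − 4 = hour 14.
Smoke testing must finish before load testing (must start by hour 14). With a 1-hour duration, smoke testing must start by 14 − 1 = hour 13.
Since smoke testing (must start by hour 13) depends on it, staging deploy must finish by hour 13. Backing off its 9-hour duration gives a latest start of hour 4.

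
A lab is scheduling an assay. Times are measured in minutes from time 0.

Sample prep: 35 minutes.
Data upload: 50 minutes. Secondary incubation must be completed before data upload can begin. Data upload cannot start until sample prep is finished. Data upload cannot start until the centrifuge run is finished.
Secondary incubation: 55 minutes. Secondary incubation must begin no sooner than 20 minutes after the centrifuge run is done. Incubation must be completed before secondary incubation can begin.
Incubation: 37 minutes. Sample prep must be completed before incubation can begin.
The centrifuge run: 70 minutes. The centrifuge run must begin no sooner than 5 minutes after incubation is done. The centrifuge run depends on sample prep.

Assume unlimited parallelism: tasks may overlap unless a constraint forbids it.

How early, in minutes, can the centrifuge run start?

Sample prep can start immediately at minute 0; it finishes at minute 35.
Incubation cannot begin until sample prep (finishes minute 35). It runs from minute 35 to 35 + 37 = minute 72.
The centrifuge run waits on incubation (finishes minute 72, plus 5-minute gap → minute 77); sample prep (finishes minute 35). The latest of these is minute 77, which is the earliest the centrifuge run can start.

77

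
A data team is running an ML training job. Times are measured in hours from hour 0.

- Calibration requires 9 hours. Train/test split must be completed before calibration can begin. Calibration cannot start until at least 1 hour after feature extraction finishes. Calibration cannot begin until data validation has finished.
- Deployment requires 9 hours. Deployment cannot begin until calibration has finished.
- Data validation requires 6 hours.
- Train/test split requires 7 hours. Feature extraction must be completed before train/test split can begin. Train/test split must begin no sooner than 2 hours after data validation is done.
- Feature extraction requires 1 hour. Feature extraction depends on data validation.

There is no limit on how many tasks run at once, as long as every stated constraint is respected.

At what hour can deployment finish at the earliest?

33

Data validation can start immediately at hour 0; it finishes at hour 6.
Feature extraction cannot begin until data validation (finishes hour 6). It runs from hour 6 to 6 + 1 = hour 7.
For train/test split: feature extraction (finishes hour 7); data validation (finishes hour 6, plus 2-hour gap → hour 8). Taking the maximum gives a start of hour 8, and it finishes at 8 + 7 = hour 15.
For calibration: train/test split (finishes hour 15); feature extraction (finishes hour 7, plus 1-hour gap → hour 8); data validation (finishes hour 6). Taking the maximum gives a start of hour 15, and it finishes at 15 + 9 = hour 24.
After calibration (finishes hour 24), deployment can start at hour 24 and finishes at hour 33.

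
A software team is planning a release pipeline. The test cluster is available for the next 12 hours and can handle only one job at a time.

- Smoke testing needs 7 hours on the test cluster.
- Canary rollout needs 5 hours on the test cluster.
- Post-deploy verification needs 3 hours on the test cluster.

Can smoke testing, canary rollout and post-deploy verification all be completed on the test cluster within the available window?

No

Running back to back, the jobs need 7 + 5 + 3 = 15 hours on the test cluster.
Since 15 > 12, they cannot all fit.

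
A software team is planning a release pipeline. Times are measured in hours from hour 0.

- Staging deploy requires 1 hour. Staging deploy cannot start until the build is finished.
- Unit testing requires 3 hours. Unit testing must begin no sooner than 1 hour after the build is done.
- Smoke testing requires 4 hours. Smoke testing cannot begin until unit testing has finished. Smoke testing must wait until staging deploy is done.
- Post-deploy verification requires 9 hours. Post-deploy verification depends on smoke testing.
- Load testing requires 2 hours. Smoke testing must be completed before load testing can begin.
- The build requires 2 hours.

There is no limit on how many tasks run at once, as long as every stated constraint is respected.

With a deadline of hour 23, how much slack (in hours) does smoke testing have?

The build can start immediately at hour 0; it finishes at hour 2.
Staging deploy cannot begin until the build (finishes hour 2). It runs from hour 2 to 2 + 1 = hour 3.
After the build (finishes hour 2, plus 1-hour gap → hour 3), unit testing can start at hour 3 and finishes at hour 6.
Smoke testing needs all of unit testing (finishes hour 6); staging deploy (finishes hour 3). That puts its earliest start at hour 6; it finishes at 6 + 4 = hour 10.

Working backward from the deadline:
Load testing must finish by hour 23; it takes 2 hours, so it must start by 23 − 2 = hour 21.
Post-deploy verification must finish by hour 23; it takes 9 hours, so it must start by 23 − 9 = hour 14.
Smoke testing feeds load testing (must start by hour 21); post-deploy verification (must start by hour 14). Taking the minimum, smoke testing must finish by hour 14 and start by 14 − 4 = hour 10.
So smoke testing can start as early as hour 6 and as late as hour 10, giving 10 − 6 = 4 hours of slack.

4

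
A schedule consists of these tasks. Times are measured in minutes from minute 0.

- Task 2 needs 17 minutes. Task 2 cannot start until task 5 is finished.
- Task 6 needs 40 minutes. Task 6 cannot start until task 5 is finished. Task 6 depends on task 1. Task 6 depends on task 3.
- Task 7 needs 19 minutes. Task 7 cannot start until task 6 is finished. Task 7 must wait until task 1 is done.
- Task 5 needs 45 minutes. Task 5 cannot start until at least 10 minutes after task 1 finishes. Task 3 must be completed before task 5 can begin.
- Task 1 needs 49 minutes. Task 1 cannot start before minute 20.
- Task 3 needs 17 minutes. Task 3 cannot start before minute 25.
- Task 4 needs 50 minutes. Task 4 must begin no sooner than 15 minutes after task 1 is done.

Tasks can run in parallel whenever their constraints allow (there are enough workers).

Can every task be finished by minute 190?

Yes

Task 3 cannot begin until its own release at minute 25. It runs from minute 25 to 25 + 17 = minute 42.
After its own release at minute 20, task 1 can start at minute 20 and finishes at minute 69.
Task 5 needs all of task 1 (finishes minute 69, plus 10-minute gap → minute 79); task 3 (finishes minute 42). That puts its earliest start at minute 79; it finishes at 79 + 45 = minute 124.
Task 6 needs all of task 5 (finishes minute 124); task 1 (finishes minute 69); task 3 (finishes minute 42). That puts its earliest start at minute 124; it finishes at 124 + 40 = minute 164.
For task 7: task 6 (finishes minute 164); task 1 (finishes minute 69). Taking the maximum gives a start of minute 164, and it finishes at 164 + 19 = minute 183.
After task 5 (finishes minute 124), task 2 can start at minute 124 and finishes at minute 141.
After task 1 (finishes minute 69, plus 15-minute gap → minute 84), task 4 can start at minute 84 and finishes at minute 134.
Every task is finished by minute 183, which is no later than the deadline of 190, so the schedule is feasible.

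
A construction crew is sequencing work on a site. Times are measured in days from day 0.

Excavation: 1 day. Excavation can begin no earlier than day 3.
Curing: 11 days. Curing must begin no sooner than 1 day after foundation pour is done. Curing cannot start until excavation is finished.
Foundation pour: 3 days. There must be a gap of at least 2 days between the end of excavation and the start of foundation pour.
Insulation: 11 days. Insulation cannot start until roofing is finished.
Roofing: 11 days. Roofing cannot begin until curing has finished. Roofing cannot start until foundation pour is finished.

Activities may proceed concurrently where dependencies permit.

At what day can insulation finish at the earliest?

Excavation cannot begin until its own release at day 3. It runs from day 3 to 3 + 1 = day 4.
After excavation (finishes day 4, plus 2-day gap → day 6), foundation pour can start at day 6 and finishes at day 9.
Curing has to wait for foundation pour (finishes day 9, plus 1-day gap → day 10); excavation (finishes day 4). The latest of these is day 10, so curing runs day 10 to 10 + 11 = day 21.
Roofing cannot start until curing (finishes day 21); foundation pour (finishes day 9). The controlling bound is day 21, so roofing finishes at 21 + 11 = day 32.
Insulation waits on roofing (finishes day 32), so it starts at day 32 and finishes at 32 + 11 = day 43.

43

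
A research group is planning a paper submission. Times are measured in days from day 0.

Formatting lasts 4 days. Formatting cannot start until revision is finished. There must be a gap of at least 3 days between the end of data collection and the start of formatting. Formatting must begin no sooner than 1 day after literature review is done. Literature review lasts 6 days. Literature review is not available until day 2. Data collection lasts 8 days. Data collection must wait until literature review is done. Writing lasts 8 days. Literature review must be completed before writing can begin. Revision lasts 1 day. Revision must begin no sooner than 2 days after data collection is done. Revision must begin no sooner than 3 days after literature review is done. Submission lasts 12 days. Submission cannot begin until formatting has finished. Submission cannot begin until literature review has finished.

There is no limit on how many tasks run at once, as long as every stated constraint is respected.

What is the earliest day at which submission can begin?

23

Literature review cannot begin until its own release at day 2. It runs from day 2 to 2 + 6 = day 8.
Data collection waits on literature review (finishes day 8), so it starts at day 8 and finishes at 8 + 8 = day 16.
Revision needs all of data collection (finishes day 16, plus 2-day gap → day 18); literature review (finishes day 8, plus 3-day gap → day 11). That puts its earliest start at day 18; it finishes at 18 + 1 = day 19.
Formatting cannot start until revision (finishes day 19); data collection (finishes day 16, plus 3-day gap → day 19); literature review (finishes day 8, plus 1-day gap → day 9). The controlling bound is day 19, so formatting finishes at 19 + 4 = day 23.
Submission waits on formatting (finishes day 23); literature review (finishes day 8). The latest of these is day 23, which is the earliest submission can start.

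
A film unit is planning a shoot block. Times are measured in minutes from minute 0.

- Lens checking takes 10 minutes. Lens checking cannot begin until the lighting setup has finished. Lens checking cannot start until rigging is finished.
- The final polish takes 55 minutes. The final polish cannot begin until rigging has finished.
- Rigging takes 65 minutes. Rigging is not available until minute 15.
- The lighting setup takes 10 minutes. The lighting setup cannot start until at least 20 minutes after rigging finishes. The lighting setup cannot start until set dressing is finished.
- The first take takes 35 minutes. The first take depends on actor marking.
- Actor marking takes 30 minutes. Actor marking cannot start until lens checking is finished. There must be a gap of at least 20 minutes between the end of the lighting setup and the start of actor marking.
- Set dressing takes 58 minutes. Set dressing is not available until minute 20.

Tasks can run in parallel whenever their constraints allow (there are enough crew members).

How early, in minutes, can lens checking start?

After its own release at minute 20, set dressing can start at minute 20 and finishes at minute 78.
Rigging waits on its own release at minute 15, so it starts at minute 15 and finishes at 15 + 65 = minute 80.
The lighting setup has to wait for rigging (finishes minute 80, plus 20-minute gap → minute 100); set dressing (finishes minute 78). The latest of these is minute 100, so the lighting setup runs minute 100 to 100 + 10 = minute 110.
Lens checking waits on the lighting setup (finishes minute 110); rigging (finishes minute 80). The latest of these is minute 110, which is the earliest lens checking can start.

110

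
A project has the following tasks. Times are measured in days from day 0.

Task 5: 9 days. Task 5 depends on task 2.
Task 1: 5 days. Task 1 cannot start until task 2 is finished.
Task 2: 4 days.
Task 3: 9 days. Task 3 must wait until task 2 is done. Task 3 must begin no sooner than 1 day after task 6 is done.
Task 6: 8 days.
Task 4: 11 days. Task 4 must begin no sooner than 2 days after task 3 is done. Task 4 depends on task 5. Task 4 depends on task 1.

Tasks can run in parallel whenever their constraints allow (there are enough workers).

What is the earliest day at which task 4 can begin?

20

Task 6 has no prerequisites, so it starts at day 0 and finishes at day 8.
Task 2 has no prerequisites, so it starts at day 0 and finishes at day 4.
Task 5 waits on task 2 (finishes day 4), so it starts at day 4 and finishes at 4 + 9 = day 13.
For task 3: task 2 (finishes day 4); task 6 (finishes day 8, plus 1-day gap → day 9). Taking the maximum gives a start of day 9, and it finishes at 9 + 9 = day 18.
After task 2 (finishes day 4), task 1 can start at day 4 and finishes at day 9.
Task 4 waits on task 3 (finishes day 18, plus 2-day gap → day 20); task 5 (finishes day 13); task 1 (finishes day 9). The latest of these is day 20, which is the earliest task 4 can start.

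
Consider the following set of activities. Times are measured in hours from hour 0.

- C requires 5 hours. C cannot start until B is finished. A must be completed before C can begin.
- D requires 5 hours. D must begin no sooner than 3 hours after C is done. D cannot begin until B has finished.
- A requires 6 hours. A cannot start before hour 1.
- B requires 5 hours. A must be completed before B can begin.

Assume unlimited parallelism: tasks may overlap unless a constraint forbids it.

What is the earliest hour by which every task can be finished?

25

A waits on its own release at hour 1, so it starts at hour 1 and finishes at 1 + 6 = hour 7.
B waits on A (finishes hour 7), so it starts at hour 7 and finishes at 7 + 5 = hour 12.
C cannot start until B (finishes hour 12); A (finishes hour 7). The controlling bound is hour 12, so C finishes at 12 + 5 = hour 17.
For D: C (finishes hour 17, plus 3-hour gap → hour 20); B (finishes hour 12). Taking the maximum gives a start of hour 20, and it finishes at 20 + 5 = hour 25.
All tasks are finished once the last one completes. Finish times: A at 7, B at 12, C at 17, D at 25. The latest is hour 25.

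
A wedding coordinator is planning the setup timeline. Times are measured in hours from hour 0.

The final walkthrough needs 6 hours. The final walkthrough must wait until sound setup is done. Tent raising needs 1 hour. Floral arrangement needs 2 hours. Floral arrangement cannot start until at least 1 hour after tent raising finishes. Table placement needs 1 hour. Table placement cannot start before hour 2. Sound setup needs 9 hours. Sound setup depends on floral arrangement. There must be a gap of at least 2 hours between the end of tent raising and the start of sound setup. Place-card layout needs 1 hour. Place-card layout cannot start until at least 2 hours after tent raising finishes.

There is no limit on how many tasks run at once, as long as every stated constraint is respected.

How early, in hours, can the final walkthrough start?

Tent raising has no prerequisites, so it starts at hour 0 and finishes at hour 1.
After tent raising (finishes hour 1, plus 1-hour gap → hour 2), floral arrangement can start at hour 2 and finishes at hour 4.
For sound setup: floral arrangement (finishes hour 4); tent raising (finishes hour 1, plus 2-hour gap → hour 3). Taking the maximum gives a start of hour 4, and it finishes at 4 + 9 = hour 13.
The final walkthrough waits on sound setup (finishes hour 13), so the earliest it can start is hour 13.

13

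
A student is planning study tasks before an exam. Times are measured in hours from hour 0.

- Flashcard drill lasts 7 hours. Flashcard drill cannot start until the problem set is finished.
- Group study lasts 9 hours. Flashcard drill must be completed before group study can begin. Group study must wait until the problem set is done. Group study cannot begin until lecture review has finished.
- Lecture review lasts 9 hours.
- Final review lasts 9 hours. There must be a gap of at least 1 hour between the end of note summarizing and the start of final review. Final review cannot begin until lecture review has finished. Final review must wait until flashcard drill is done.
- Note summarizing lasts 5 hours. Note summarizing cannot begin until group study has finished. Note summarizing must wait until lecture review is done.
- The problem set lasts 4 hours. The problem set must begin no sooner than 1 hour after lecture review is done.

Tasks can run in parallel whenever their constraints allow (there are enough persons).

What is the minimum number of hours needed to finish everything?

45

Lecture review has no prerequisites, so it starts at hour 0 and finishes at hour 9.
The problem set waits on lecture review (finishes hour 9, plus 1-hour gap → hour 10), so it starts at hour 10 and finishes at 10 + 4 = hour 14.
Flashcard drill waits on the problem set (finishes hour 14), so it starts at hour 14 and finishes at 14 + 7 = hour 21.
Group study needs all of flashcard drill (finishes hour 21); the problem set (finishes hour 14); lecture review (finishes hour 9). That puts its earliest start at hour 21; it finishes at 21 + 9 = hour 30.
Note summarizing needs all of group study (finishes hour 30); lecture review (finishes hour 9). That puts its earliest start at hour 30; it finishes at 30 + 5 = hour 35.
Final review has to wait for note summarizing (finishes hour 35, plus 1-hour gap → hour 36); lecture review (finishes hour 9); flashcard drill (finishes hour 21). The latest of these is hour 36, so final review runs hour 36 to 36 + 9 = hour 45.
All tasks are finished once the last one completes. Finish times: Lecture review at 9, The problem set at 14, Flashcard drill at 21, Group study at 30, Note summarizing at 35, Final review at 45. The latest is hour 45.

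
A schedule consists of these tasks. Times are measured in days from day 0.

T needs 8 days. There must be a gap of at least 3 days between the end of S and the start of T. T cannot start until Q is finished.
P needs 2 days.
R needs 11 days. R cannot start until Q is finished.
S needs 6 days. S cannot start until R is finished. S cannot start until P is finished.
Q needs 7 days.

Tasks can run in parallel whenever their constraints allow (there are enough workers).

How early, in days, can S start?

Q has no prerequisites, so it starts at day 0 and finishes at day 7.
After Q (finishes day 7), R can start at day 7 and finishes at day 18.
Nothing blocks P, so it runs from day 0 to day 2.
S waits on R (finishes day 18); P (finishes day 2). The latest of these is day 18, which is the earliest S can start.

18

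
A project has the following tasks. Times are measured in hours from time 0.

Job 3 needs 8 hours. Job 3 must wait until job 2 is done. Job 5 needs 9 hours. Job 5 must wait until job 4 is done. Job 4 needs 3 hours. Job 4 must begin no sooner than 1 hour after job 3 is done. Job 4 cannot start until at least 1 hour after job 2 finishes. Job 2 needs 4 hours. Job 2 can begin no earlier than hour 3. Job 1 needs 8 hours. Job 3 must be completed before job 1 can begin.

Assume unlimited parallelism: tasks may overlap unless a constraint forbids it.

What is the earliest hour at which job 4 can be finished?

19

After its own release at hour 3, job 2 can start at hour 3 and finishes at hour 7.
After job 2 (finishes hour 7), job 3 can start at hour 7 and finishes at hour 15.
Job 4 cannot start until job 3 (finishes hour 15, plus 1-hour gap → hour 16); job 2 (finishes hour 7, plus 1-hour gap → hour 8). The controlling bound is hour 16, so job 4 finishes at 16 + 3 = hour 19.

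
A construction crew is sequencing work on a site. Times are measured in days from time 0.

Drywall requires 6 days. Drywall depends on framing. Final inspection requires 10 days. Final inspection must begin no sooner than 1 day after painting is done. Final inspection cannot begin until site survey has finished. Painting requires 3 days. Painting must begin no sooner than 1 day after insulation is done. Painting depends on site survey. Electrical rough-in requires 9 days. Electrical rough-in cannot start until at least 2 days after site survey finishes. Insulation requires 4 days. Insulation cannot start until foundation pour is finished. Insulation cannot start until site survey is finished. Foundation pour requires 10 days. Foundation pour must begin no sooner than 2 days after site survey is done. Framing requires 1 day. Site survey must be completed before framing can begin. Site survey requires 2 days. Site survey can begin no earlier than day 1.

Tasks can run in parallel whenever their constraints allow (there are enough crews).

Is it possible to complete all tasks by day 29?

No

Site survey cannot begin until its own release at day 1. It runs from day 1 to 1 + 2 = day 3.
After site survey (finishes day 3, plus 2-day gap → day 5), electrical rough-in can start at day 5 and finishes at day 14.
After site survey (finishes day 3), framing can start at day 3 and finishes at day 4.
Drywall waits on framing (finishes day 4), so it starts at day 4 and finishes at 4 + 6 = day 10.
After site survey (finishes day 3, plus 2-day gap → day 5), foundation pour can start at day 5 and finishes at day 15.
Insulation cannot start until foundation pour (finishes day 15); site survey (finishes day 3). The controlling bound is day 15, so insulation finishes at 15 + 4 = day 19.
Painting cannot start until insulation (finishes day 19, plus 1-day gap → day 20); site survey (finishes day 3). The controlling bound is day 20, so painting finishes at 20 + 3 = day 23.
Final inspection needs all of painting (finishes day 23, plus 1-day gap → day 24); site survey (finishes day 3). That puts its earliest start at day 24; it finishes at 24 + 10 = day 34.
The earliest everything can be done is day 34, which is after the deadline of 29, so it is not possible.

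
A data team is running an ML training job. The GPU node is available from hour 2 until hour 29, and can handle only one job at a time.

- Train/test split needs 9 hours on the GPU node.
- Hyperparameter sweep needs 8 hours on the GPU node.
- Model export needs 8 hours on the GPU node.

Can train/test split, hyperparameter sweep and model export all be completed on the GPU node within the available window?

The GPU node window is 29 − 2 = 27 hours.
Running back to back, the jobs need 9 + 8 + 8 = 25 hours on the GPU node.
Since 25 ≤ 27, they fit within the window.

Yes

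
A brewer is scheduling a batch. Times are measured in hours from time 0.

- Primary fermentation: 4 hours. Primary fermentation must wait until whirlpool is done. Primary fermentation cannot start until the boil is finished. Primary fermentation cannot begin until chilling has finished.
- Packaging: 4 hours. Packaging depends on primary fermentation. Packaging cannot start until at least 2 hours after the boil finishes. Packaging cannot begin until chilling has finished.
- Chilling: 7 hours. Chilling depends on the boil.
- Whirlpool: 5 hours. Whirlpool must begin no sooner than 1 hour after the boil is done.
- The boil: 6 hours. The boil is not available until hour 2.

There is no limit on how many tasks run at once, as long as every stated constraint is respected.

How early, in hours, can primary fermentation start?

The boil cannot begin until its own release at hour 2. It runs from hour 2 to 2 + 6 = hour 8.
After the boil (finishes hour 8), chilling can start at hour 8 and finishes at hour 15.
After the boil (finishes hour 8, plus 1-hour gap → hour 9), whirlpool can start at hour 9 and finishes at hour 14.
Primary fermentation waits on whirlpool (finishes hour 14); the boil (finishes hour 8); chilling (finishes hour 15). The latest of these is hour 15, which is the earliest primary fermentation can start.

15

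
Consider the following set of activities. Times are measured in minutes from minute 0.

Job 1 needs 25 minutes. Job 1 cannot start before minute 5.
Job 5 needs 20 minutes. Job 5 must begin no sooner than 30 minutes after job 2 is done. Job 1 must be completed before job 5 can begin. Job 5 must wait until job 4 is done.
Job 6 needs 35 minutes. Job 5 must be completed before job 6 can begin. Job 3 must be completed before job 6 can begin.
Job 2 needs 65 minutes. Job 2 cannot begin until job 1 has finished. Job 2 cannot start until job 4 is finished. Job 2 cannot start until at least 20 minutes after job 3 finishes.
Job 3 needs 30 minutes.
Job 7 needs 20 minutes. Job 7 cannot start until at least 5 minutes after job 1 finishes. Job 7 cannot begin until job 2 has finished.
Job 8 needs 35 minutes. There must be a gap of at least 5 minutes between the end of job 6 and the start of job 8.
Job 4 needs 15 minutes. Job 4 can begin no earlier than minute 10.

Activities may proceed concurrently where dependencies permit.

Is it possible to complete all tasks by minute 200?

Job 4 cannot begin until its own release at minute 10. It runs from minute 10 to 10 + 15 = minute 25.
Nothing blocks job 3, so it runs from minute 0 to minute 30.
Job 1 waits on its own release at minute 5, so it starts at minute 5 and finishes at 5 + 25 = minute 30.
For job 2: job 1 (finishes minute 30); job 4 (finishes minute 25); job 3 (finishes minute 30, plus 20-minute gap → minute 50). Taking the maximum gives a start of minute 50, and it finishes at 50 + 65 = minute 115.
Job 7 needs all of job 1 (finishes minute 30, plus 5-minute gap → minute 35); job 2 (finishes minute 115). That puts its earliest start at minute 115; it finishes at 115 + 20 = minute 135.
Job 5 cannot start until job 2 (finishes minute 115, plus 30-minute gap → minute 145); job 1 (finishes minute 30); job 4 (finishes minute 25). The controlling bound is minute 145, so job 5 finishes at 145 + 20 = minute 165.
Job 6 cannot start until job 5 (finishes minute 165); job 3 (finishes minute 30). The controlling bound is minute 165, so job 6 finishes at 165 + 35 = minute 200.
After job 6 (finishes minute 200, plus 5-minute gap → minute 205), job 8 can start at minute 205 and finishes at minute 240.
The earliest everything can be done is minute 240, which is after the deadline of 200, so it is not possible.

No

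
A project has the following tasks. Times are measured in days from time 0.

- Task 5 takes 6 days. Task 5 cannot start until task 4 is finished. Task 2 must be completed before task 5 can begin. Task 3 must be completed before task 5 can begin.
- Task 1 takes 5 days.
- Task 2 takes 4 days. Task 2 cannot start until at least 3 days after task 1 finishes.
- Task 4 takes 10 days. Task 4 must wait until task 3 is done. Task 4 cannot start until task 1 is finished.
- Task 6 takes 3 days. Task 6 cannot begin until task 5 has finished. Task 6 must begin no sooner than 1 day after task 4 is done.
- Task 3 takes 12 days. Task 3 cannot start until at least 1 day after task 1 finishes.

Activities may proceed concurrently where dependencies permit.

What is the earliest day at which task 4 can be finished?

28

Nothing blocks task 1, so it runs from day 0 to day 5.
Task 3 waits on task 1 (finishes day 5, plus 1-day gap → day 6), so it starts at day 6 and finishes at 6 + 12 = day 18.
Task 4 cannot start until task 3 (finishes day 18); task 1 (finishes day 5). The controlling bound is day 18, so task 4 finishes at 18 + 10 = day 28.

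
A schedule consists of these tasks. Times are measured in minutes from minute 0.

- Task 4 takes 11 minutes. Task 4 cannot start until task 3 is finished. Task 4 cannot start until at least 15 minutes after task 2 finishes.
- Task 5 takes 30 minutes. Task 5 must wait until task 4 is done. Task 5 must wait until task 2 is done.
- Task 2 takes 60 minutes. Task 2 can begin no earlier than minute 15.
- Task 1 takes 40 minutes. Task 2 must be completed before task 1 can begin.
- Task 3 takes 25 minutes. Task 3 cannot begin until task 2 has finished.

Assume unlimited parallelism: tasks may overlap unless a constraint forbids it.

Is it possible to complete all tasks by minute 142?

After its own release at minute 15, task 2 can start at minute 15 and finishes at minute 75.
Task 3 cannot begin until task 2 (finishes minute 75). It runs from minute 75 to 75 + 25 = minute 100.
Task 4 cannot start until task 3 (finishes minute 100); task 2 (finishes minute 75, plus 15-minute gap → minute 90). The controlling bound is minute 100, so task 4 finishes at 100 + 11 = minute 111.
Task 5 needs all of task 4 (finishes minute 111); task 2 (finishes minute 75). That puts its earliest start at minute 111; it finishes at 111 + 30 = minute 141.
Task 1 waits on task 2 (finishes minute 75), so it starts at minute 75 and finishes at 75 + 40 = minute 115.
Every task is finished by minute 141, which is no later than the deadline of 142, so the schedule is feasible.

Yes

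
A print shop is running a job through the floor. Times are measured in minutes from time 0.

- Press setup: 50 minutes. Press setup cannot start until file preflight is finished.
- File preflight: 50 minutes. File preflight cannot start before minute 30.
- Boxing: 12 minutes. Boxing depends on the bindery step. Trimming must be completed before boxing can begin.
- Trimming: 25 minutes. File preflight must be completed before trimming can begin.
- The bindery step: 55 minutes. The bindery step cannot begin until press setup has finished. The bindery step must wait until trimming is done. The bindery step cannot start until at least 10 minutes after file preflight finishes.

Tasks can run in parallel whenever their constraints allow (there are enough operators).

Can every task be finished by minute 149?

File preflight waits on its own release at minute 30, so it starts at minute 30 and finishes at 30 + 50 = minute 80.
Trimming cannot begin until file preflight (finishes minute 80). It runs from minute 80 to 80 + 25 = minute 105.
Press setup waits on file preflight (finishes minute 80), so it starts at minute 80 and finishes at 80 + 50 = minute 130.
For the bindery step: press setup (finishes minute 130); trimming (finishes minute 105); file preflight (finishes minute 80, plus 10-minute gap → minute 90). Taking the maximum gives a start of minute 130, and it finishes at 130 + 55 = minute 185.
Boxing cannot start until the bindery step (finishes minute 185); trimming (finishes minute 105). The controlling bound is minute 185, so boxing finishes at 185 + 12 = minute 197.
The earliest everything can be done is minute 197, which is after the deadline of 149, so it is not possible.

No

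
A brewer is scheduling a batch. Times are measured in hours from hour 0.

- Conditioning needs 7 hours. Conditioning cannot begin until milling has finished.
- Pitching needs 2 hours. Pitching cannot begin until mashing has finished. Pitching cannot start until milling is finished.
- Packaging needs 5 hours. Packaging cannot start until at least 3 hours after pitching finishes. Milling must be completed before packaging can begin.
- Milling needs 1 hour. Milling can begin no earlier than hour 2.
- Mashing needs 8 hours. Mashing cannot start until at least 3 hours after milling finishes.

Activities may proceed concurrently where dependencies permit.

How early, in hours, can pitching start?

14

Milling waits on its own release at hour 2, so it starts at hour 2 and finishes at 2 + 1 = hour 3.
Mashing waits on milling (finishes hour 3, plus 3-hour gap → hour 6), so it starts at hour 6 and finishes at 6 + 8 = hour 14.
Pitching waits on mashing (finishes hour 14); milling (finishes hour 3). The latest of these is hour 14, which is the earliest pitching can start.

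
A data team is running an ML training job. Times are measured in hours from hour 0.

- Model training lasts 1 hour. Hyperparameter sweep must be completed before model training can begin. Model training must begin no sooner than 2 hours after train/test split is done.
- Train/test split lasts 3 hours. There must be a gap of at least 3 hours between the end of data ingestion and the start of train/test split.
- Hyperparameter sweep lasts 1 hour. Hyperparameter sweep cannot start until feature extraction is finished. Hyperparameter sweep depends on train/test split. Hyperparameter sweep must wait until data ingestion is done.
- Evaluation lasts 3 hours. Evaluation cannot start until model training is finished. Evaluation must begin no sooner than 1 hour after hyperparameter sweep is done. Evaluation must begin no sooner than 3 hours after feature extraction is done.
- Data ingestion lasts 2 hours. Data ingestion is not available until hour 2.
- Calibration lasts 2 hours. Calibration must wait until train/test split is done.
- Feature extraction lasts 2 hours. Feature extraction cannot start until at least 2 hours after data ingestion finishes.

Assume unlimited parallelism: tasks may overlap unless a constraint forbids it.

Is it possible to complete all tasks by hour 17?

Data ingestion waits on its own release at hour 2, so it starts at hour 2 and finishes at 2 + 2 = hour 4.
Train/test split waits on data ingestion (finishes hour 4, plus 3-hour gap → hour 7), so it starts at hour 7 and finishes at 7 + 3 = hour 10.
After train/test split (finishes hour 10), calibration can start at hour 10 and finishes at hour 12.
After data ingestion (finishes hour 4, plus 2-hour gap → hour 6), feature extraction can start at hour 6 and finishes at hour 8.
Hyperparameter sweep cannot start until feature extraction (finishes hour 8); train/test split (finishes hour 10); data ingestion (finishes hour 4). The controlling bound is hour 10, so hyperparameter sweep finishes at 10 + 1 = hour 11.
Model training has to wait for hyperparameter sweep (finishes hour 11); train/test split (finishes hour 10, plus 2-hour gap → hour 12). The latest of these is hour 12, so model training runs hour 12 to 12 + 1 = hour 13.
For evaluation: model training (finishes hour 13); hyperparameter sweep (finishes hour 11, plus 1-hour gap → hour 12); feature extraction (finishes hour 8, plus 3-hour gap → hour 11). Taking the maximum gives a start of hour 13, and it finishes at 13 + 3 = hour 16.
Every task is finished by hour 16, which is no later than the deadline of 17, so the schedule is feasible.

Yes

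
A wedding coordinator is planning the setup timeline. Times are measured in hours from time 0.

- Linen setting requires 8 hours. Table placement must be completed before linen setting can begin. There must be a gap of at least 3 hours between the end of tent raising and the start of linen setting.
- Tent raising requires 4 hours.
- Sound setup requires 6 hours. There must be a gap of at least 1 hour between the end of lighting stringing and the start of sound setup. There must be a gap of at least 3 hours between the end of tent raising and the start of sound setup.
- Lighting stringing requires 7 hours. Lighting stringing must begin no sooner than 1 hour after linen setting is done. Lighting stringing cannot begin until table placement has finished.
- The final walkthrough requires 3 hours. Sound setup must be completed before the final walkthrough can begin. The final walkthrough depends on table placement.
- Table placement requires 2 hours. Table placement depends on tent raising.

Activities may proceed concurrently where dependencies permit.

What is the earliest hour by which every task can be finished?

33

Tent raising can start immediately at hour 0; it finishes at hour 4.
Table placement cannot begin until tent raising (finishes hour 4). It runs from hour 4 to 4 + 2 = hour 6.
Linen setting has to wait for table placement (finishes hour 6); tent raising (finishes hour 4, plus 3-hour gap → hour 7). The latest of these is hour 7, so linen setting runs hour 7 to 7 + 8 = hour 15.
Lighting stringing has to wait for linen setting (finishes hour 15, plus 1-hour gap → hour 16); table placement (finishes hour 6). The latest of these is hour 16, so lighting stringing runs hour 16 to 16 + 7 = hour 23.
Sound setup has to wait for lighting stringing (finishes hour 23, plus 1-hour gap → hour 24); tent raising (finishes hour 4, plus 3-hour gap → hour 7). The latest of these is hour 24, so sound setup runs hour 24 to 24 + 6 = hour 30.
The final walkthrough cannot start until sound setup (finishes hour 30); table placement (finishes hour 6). The controlling bound is hour 30, so the final walkthrough finishes at 30 + 3 = hour 33.
All tasks are finished once the last one completes. Finish times: Tent raising at 4, Table placement at 6, Linen setting at 15, Lighting stringing at 23, Sound setup at 30, The final walkthrough at 33. The latest is hour 33.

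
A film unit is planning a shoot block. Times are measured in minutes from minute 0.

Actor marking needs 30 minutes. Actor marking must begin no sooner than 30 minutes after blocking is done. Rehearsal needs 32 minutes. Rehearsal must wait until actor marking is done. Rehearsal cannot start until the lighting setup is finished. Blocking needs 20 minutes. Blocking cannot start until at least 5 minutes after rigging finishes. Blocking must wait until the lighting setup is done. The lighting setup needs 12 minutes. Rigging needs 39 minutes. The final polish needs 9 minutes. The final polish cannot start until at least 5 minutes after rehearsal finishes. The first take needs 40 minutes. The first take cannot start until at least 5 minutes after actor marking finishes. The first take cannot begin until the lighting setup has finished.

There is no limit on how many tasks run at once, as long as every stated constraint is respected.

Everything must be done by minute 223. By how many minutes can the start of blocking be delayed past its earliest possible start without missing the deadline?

The lighting setup can start immediately at minute 0; it finishes at minute 12.
Rigging has no prerequisites, so it starts at minute 0 and finishes at minute 39.
Blocking cannot start until rigging (finishes minute 39, plus 5-minute gap → minute 44); the lighting setup (finishes minute 12). The controlling bound is minute 44, so blocking finishes at 44 + 20 = minute 64.

Working backward from the deadline:
The final polish must finish by minute 223; it takes 9 minutes, so it must start by 223 − 9 = minute 214.
Since the final polish (must start by minute 214, minus 5-minute gap → minute 209) depends on it, rehearsal must finish by minute 209. Backing off its 32-minute duration gives a latest start of minute 177.
Nothing follows the first take; the deadline of minute 223 is its only limit. It must start by 223 − 40 = minute 183.
For actor marking: rehearsal (must start by minute 177); the first take (must start by minute 183, minus 5-minute gap → minute 178). The most restrictive is minute 177; with a 30-minute duration, actor marking must start by minute 147.
Blocking must finish before actor marking (must start by minute 147, minus 30-minute gap → minute 117). With a 20-minute duration, blocking must start by 117 − 20 = minute 97.
So blocking can start as early as minute 44 and as late as minute 97, giving 97 − 44 = 53 minutes of slack.

53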